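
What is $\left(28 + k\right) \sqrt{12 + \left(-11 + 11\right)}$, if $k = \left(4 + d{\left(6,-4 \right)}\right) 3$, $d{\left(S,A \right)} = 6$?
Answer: $116 \sqrt{3} \approx 200.92$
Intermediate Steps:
$k = 30$ ($k = \left(4 + 6\right) 3 = 10 \cdot 3 = 30$)
$\left(28 + k\right) \sqrt{12 + \left(-11 + 11\right)} = \left(28 + 30\right) \sqrt{12 + \left(-11 + 11\right)} = 58 \sqrt{12 + 0} = 58 \sqrt{12} = 58 \cdot 2 \sqrt{3} = 116 \sqrt{3}$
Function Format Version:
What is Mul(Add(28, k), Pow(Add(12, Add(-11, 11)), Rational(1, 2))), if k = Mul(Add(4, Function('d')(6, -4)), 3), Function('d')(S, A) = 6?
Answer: Mul(116, Pow(3, Rational(1, 2))) ≈ 200.92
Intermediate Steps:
k = 30 (k = Mul(Add(4, 6), 3) = Mul(10, 3) = 30)
Mul(Add(28, k), Pow(Add(12, Add(-11, 11)), Rational(1, 2))) = Mul(Add(28, 30), Pow(Add(12, Add(-11, 11)), Rational(1, 2))) = Mul(58, Pow(Add(12, 0), Rational(1, 2))) = Mul(58, Pow(12, Rational(1, 2))) = Mul(58, Mul(2, Pow(3, Rational(1, 2)))) = Mul(116, Pow(3, Rational(1, 2)))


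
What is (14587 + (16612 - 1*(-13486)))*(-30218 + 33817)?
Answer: 160821315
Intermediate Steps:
(14587 + (16612 - 1*(-13486)))*(-30218 + 33817) = (14587 + (16612 + 13486))*3599 = (14587 + 30098)*3599 = 44685*3599 = 160821315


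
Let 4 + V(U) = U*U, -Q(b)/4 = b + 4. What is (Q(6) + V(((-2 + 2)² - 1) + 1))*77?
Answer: -3388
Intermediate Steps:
Q(b) = -16 - 4*b (Q(b) = -4*(b + 4) = -4*(4 + b) = -16 - 4*b)
V(U) = -4 + U² (V(U) = -4 + U*U = -4 + U²)
(Q(6) + V(((-2 + 2)² - 1) + 1))*77 = ((-16 - 4*6) + (-4 + (((-2 + 2)² - 1) + 1)²))*77 = ((-16 - 24) + (-4 + ((0² - 1) + 1)²))*77 = (-40 + (-4 + ((0 - 1) + 1)²))*77 = (-40 + (-4 + (-1 + 1)²))*77 = (-40 + (-4 + 0²))*77 = (-40 + (-4 + 0))*77 = (-40 - 4)*77 = -44*77 = -3388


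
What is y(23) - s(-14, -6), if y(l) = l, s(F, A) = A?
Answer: 29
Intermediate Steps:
y(23) - s(-14, -6) = 23 - 1*(-6) = 23 + 6 = 29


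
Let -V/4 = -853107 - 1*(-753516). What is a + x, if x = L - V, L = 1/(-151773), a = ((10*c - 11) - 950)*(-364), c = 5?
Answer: -10132365481/151773 ≈ -66760.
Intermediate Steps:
a = 331604 (a = ((10*5 - 11) - 950)*(-364) = ((50 - 11) - 950)*(-364) = (39 - 950)*(-364) = -911*(-364) = 331604)
L = -1/151773 ≈ -6.5888e-6
V = 398364 (V = -4*(-853107 - 1*(-753516)) = -4*(-853107 + 753516) = -4*(-99591) = 398364)
x = -60460899373/151773 (x = -1/151773 - 1*398364 = -1/151773 - 398364 = -60460899373/151773 ≈ -3.9836e+5)
a + x = 331604 - 60460899373/151773 = -10132365481/151773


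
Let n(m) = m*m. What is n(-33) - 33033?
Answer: -31944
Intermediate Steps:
n(m) = m**2
n(-33) - 33033 = (-33)**2 - 33033 = 1089 - 33033 = -31944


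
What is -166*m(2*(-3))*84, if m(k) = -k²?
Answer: 501984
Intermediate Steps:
-166*m(2*(-3))*84 = -(-166)*(2*(-3))²*84 = -(-166)*(-6)²*84 = -(-166)*36*84 = -166*(-36)*84 = 5976*84 = 501984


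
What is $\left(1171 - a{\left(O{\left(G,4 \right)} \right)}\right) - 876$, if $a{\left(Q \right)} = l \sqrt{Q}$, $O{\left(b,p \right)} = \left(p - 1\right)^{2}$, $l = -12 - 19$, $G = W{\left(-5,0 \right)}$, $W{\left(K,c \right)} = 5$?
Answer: $388$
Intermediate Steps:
$G = 5$
$l = -31$
$O{\left(b,p \right)} = \left(-1 + p\right)^{2}$ ($O{\left(b,p \right)} = \left(p + \left(-4 + 3\right)\right)^{2} = \left(p - 1\right)^{2} = \left(-1 + p\right)^{2}$)
$a{\left(Q \right)} = - 31 \sqrt{Q}$
$\left(1171 - a{\left(O{\left(G,4 \right)} \right)}\right) - 876 = \left(1171 - - 31 \sqrt{\left(-1 + 4\right)^{2}}\right) - 876 = \left(1171 - - 31 \sqrt{3^{2}}\right) - 876 = \left(1171 - - 31 \sqrt{9}\right) - 876 = \left(1171 - \left(-31\right) 3\right) - 876 = \left(1171 - -93\right) - 876 = \left(1171 + 93\right) - 876 = 1264 - 876 = 388$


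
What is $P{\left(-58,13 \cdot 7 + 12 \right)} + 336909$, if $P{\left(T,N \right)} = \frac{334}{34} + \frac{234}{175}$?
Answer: $\frac{1002337478}{2975} \approx 3.3692 \cdot 10^{5}$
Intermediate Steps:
$P{\left(T,N \right)} = \frac{33203}{2975}$ ($P{\left(T,N \right)} = 334 \cdot \frac{1}{34} + 234 \cdot \frac{1}{175} = \frac{167}{17} + \frac{234}{175} = \frac{33203}{2975}$)
$P{\left(-58,13 \cdot 7 + 12 \right)} + 336909 = \frac{33203}{2975} + 336909 = \frac{1002337478}{2975}$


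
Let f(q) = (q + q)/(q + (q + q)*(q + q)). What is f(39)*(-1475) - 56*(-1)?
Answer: 5842/157 ≈ 37.210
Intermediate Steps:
f(q) = 2*q/(q + 4*q²) (f(q) = (2*q)/(q + (2*q)*(2*q)) = (2*q)/(q + 4*q²) = 2*q/(q + 4*q²))
f(39)*(-1475) - 56*(-1) = (2/(1 + 4*39))*(-1475) - 56*(-1) = (2/(1 + 156))*(-1475) + 56 = (2/157)*(-1475) + 56 = -2950/157 + 56 = 5842/157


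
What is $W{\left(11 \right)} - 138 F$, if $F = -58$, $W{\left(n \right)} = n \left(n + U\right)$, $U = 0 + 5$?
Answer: $8180$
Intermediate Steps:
$U = 5$
$W{\left(n \right)} = n \left(5 + n\right)$ ($W{\left(n \right)} = n \left(n + 5\right) = n \left(5 + n\right)$)
$W{\left(11 \right)} - 138 F = 11 \left(5 + 11\right) - -8004 = 11 \cdot 16 + 8004 = 176 + 8004 = 8180$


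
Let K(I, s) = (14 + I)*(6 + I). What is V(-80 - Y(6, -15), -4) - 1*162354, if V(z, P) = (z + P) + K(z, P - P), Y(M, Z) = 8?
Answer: -156378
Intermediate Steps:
K(I, s) = (6 + I)*(14 + I)
V(z, P) = 84 + P + z² + 21*z (V(z, P) = (z + P) + (84 + z² + 20*z) = (P + z) + (84 + z² + 20*z) = 84 + P + z² + 21*z)
V(-80 - Y(6, -15), -4) - 1*162354 = (84 - 4 + (-80 - 1*8)² + 21*(-80 - 1*8)) - 1*162354 = (84 - 4 + (-80 - 8)² + 21*(-80 - 8)) - 162354 = (84 - 4 + (-88)² + 21*(-88)) - 162354 = (84 - 4 + 7744 - 1848) - 162354 = 5976 - 162354 = -156378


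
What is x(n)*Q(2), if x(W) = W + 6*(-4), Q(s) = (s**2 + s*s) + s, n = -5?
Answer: -290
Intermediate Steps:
Q(s) = s + 2*s**2 (Q(s) = (s**2 + s**2) + s = 2*s**2 + s = s + 2*s**2)
x(W) = -24 + W (x(W) = W - 24 = -24 + W)
x(n)*Q(2) = (-24 - 5)*(2*(1 + 2*2)) = -58*(1 + 4) = -58*5 = -29*10 = -290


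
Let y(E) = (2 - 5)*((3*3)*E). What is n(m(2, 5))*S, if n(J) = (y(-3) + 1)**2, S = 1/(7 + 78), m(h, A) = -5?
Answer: 6724/85 ≈ 79.106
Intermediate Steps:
y(E) = -27*E
S = 1/85 ≈ 0.011765
n(J) = 6724 (n(J) = (-27*(-3) + 1)**2 = (81 + 1)**2 = 82**2 = 6724)
n(m(2, 5))*S = 6724*(1/85) = 6724/85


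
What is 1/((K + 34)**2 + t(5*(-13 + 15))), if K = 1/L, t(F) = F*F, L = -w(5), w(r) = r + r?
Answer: 100/124921 ≈ 0.00080051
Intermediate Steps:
w(r) = 2*r
L = -10 (L = -2*5 = -1*10 = -10)
t(F) = F**2
K = -1/10 (K = 1/(-10) = -1/10 ≈ -0.10000)
1/((K + 34)**2 + t(5*(-13 + 15))) = 1/((-1/10 + 34)**2 + (5*(-13 + 15))**2) = 1/((339/10)**2 + (5*2)**2) = 1/(114921/100 + 10**2) = 1/(114921/100 + 100) = 1/(124921/100) = 100/124921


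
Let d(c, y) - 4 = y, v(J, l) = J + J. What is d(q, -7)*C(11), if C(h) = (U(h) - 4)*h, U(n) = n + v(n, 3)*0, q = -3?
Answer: -231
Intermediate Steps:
v(J, l) = 2*J
d(c, y) = 4 + y
U(n) = n (U(n) = n + (2*n)*0 = n + 0 = n)
C(h) = h*(-4 + h) (C(h) = (h - 4)*h = (-4 + h)*h = h*(-4 + h))
d(q, -7)*C(11) = (4 - 7)*(11*(-4 + 11)) = -33*7 = -3*77 = -231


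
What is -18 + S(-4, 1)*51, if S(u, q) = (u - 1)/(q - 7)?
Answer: 49/2 ≈ 24.500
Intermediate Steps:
S(u, q) = (-1 + u)/(-7 + q)
-18 + S(-4, 1)*51 = -18 + ((-1 - 4)/(-7 + 1))*51 = -18 + (-5/(-6))*51 = -18 - 1/6*(-5)*51 = -18 + (5/6)*51 = -18 + 85/2 = 49/2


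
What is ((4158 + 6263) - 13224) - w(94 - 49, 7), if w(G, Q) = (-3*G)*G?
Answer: 3272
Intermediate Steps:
w(G, Q) = -3*G²
((4158 + 6263) - 13224) - w(94 - 49, 7) = ((4158 + 6263) - 13224) - (-3)*(94 - 49)² = (10421 - 13224) - (-3)*45² = -2803 - (-3)*2025 = -2803 - 1*(-6075) = -2803 + 6075 = 3272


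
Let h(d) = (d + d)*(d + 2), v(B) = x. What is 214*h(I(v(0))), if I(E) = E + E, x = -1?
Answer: 0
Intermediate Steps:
v(B) = -1
I(E) = 2*E
h(d) = 2*d*(2 + d) (h(d) = (2*d)*(2 + d) = 2*d*(2 + d))
214*h(I(v(0))) = 214*(2*(2*(-1))*(2 + 2*(-1))) = 214*(2*(-2)*(2 - 2)) = 214*(2*(-2)*0) = 214*0 = 0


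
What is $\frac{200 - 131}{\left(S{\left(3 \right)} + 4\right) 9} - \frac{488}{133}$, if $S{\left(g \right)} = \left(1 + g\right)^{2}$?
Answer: $- \frac{26221}{7980} \approx -3.2858$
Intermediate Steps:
$\frac{200 - 131}{\left(S{\left(3 \right)} + 4\right) 9} - \frac{488}{133} = \frac{200 - 131}{\left(\left(1 + 3\right)^{2} + 4\right) 9} - \frac{488}{133} = \frac{200 - 131}{\left(4^{2} + 4\right) 9} - \frac{488}{133} = \frac{69}{\left(16 + 4\right) 9} - \frac{488}{133} = \frac{69}{20 \cdot 9} - \frac{488}{133} = \frac{69}{180} - \frac{488}{133} = 69 \cdot \frac{1}{180} - \frac{488}{133} = \frac{23}{60} - \frac{488}{133} = - \frac{26221}{7980}$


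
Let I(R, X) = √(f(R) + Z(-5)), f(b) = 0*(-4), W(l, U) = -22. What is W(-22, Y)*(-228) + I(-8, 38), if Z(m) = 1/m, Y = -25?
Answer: 5016 + I*√5/5 ≈ 5016.0 + 0.44721*I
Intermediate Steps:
f(b) = 0
I(R, X) = I*√5/5 (I(R, X) = √(0 + 1/(-5)) = √(0 - ⅕) = √(-⅕) = I*√5/5)
W(-22, Y)*(-228) + I(-8, 38) = -22*(-228) + I*√5/5 = 5016 + I*√5/5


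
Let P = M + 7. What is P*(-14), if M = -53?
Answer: 644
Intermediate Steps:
P = -46 (P = -53 + 7 = -46)
P*(-14) = -46*(-14) = 644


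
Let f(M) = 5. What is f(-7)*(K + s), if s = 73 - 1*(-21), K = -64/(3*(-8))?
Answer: 1450/3 ≈ 483.33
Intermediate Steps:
K = 8/3 (K = -64/(-24) = -64*(-1/24) = 8/3 ≈ 2.6667)
s = 94 (s = 73 + 21 = 94)
f(-7)*(K + s) = 5*(8/3 + 94) = 5*(290/3) = 1450/3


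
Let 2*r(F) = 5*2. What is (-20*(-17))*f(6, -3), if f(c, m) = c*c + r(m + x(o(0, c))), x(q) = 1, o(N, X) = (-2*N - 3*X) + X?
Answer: 13940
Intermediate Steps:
o(N, X) = -2*N - 2*X (o(N, X) = (-3*X - 2*N) + X = -2*N - 2*X)
r(F) = 5 (r(F) = (5*2)/2 = (½)*10 = 5)
f(c, m) = 5 + c² (f(c, m) = c*c + 5 = c² + 5 = 5 + c²)
(-20*(-17))*f(6, -3) = (-20*(-17))*(5 + 6²) = 340*(5 + 36) = 340*41 = 13940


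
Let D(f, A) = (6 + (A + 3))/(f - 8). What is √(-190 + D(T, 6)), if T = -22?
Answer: I*√762/2 ≈ 13.802*I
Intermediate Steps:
D(f, A) = (9 + A)/(-8 + f) (D(f, A) = (6 + (3 + A))/(-8 + f) = (9 + A)/(-8 + f))
√(-190 + D(T, 6)) = √(-190 + (9 + 6)/(-8 - 22)) = √(-190 + 15/(-30)) = √(-190 - 1/30*15) = √(-190 - ½) = √(-381/2) = I*√762/2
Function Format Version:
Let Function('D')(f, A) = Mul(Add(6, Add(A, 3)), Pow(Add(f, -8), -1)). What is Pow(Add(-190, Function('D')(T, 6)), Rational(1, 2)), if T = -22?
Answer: Mul(Rational(1, 2), I, Pow(762, Rational(1, 2))) ≈ Mul(13.802, I)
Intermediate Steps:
Function('D')(f, A) = Mul(Pow(Add(-8, f), -1), Add(9, A)) (Function('D')(f, A) = Mul(Add(6, Add(3, A)), Pow(Add(-8, f), -1)) = Mul(Add(9, A), Pow(Add(-8, f), -1)) = Mul(Pow(Add(-8, f), -1), Add(9, A)))
Pow(Add(-190, Function('D')(T, 6)), Rational(1, 2)) = Pow(Add(-190, Mul(Pow(Add(-8, -22), -1), Add(9, 6))), Rational(1, 2)) = Pow(Add(-190, Mul(Pow(-30, -1), 15)), Rational(1, 2)) = Pow(Add(-190, Mul(Rational(-1, 30), 15)), Rational(1, 2)) = Pow(Add(-190, Rational(-1, 2)), Rational(1, 2)) = Pow(Rational(-381, 2), Rational(1, 2)) = Mul(Rational(1, 2), I, Pow(762, Rational(1, 2)))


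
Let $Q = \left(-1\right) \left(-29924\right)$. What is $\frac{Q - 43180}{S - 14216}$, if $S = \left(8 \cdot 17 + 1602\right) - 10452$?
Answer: $\frac{6628}{11465} \approx 0.57811$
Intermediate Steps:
$Q = 29924$
$S = -8714$ ($S = \left(136 + 1602\right) - 10452 = 1738 - 10452 = -8714$)
$\frac{Q - 43180}{S - 14216} = \frac{29924 - 43180}{-8714 - 14216} = - \frac{13256}{-22930} = \left(-13256\right) \left(- \frac{1}{22930}\right) = \frac{6628}{11465}$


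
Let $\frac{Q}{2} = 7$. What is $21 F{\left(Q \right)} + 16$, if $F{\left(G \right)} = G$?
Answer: $310$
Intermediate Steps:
$Q = 14$ ($Q = 2 \cdot 7 = 14$)
$21 F{\left(Q \right)} + 16 = 21 \cdot 14 + 16 = 294 + 16 = 310$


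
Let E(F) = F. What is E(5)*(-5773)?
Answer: -28865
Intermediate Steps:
E(5)*(-5773) = 5*(-5773) = -28865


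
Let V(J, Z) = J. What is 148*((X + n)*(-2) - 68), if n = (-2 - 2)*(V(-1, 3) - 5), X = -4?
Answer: -15984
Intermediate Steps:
n = 24 (n = (-2 - 2)*(-1 - 5) = -4*(-6) = 24)
148*((X + n)*(-2) - 68) = 148*((-4 + 24)*(-2) - 68) = 148*(20*(-2) - 68) = 148*(-40 - 68) = 148*(-108) = -15984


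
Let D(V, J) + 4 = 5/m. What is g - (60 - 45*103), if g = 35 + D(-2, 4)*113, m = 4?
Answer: 17197/4 ≈ 4299.3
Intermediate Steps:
D(V, J) = -11/4 (D(V, J) = -4 + 5/4 = -11/4)
g = -1103/4 (g = 35 - 11/4*113 = 35 - 1243/4 = -1103/4 ≈ -275.75)
g - (60 - 45*103) = -1103/4 - (60 - 45*103) = -1103/4 - (60 - 4635) = -1103/4 - 1*(-4575) = -1103/4 + 4575 = 17197/4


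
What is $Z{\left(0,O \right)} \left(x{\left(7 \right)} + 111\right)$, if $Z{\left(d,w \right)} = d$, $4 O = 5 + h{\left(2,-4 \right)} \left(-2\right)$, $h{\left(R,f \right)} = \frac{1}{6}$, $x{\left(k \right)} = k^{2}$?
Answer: $0$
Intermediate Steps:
$h{\left(R,f \right)} = \frac{1}{6}$
$O = \frac{7}{6}$ ($O = \frac{5 + \frac{1}{6} \left(-2\right)}{4} = \frac{5 - \frac{1}{3}}{4} = \frac{1}{4} \cdot \frac{14}{3} = \frac{7}{6} \approx 1.1667$)
$Z{\left(0,O \right)} \left(x{\left(7 \right)} + 111\right) = 0 \left(7^{2} + 111\right) = 0 \left(49 + 111\right) = 0 \cdot 160 = 0$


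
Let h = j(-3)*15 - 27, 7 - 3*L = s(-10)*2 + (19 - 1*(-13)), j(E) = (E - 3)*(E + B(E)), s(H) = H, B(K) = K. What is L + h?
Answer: 1534/3 ≈ 511.33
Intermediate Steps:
j(E) = 2*E*(-3 + E) (j(E) = (E - 3)*(E + E) = (-3 + E)*(2*E) = 2*E*(-3 + E))
L = -5/3 (L = 7/3 - (-10*2 + (19 - 1*(-13)))/3 = 7/3 - (-20 + (19 + 13))/3 = 7/3 - (-20 + 32)/3 = 7/3 - ⅓*12 = 7/3 - 4 = -5/3 ≈ -1.6667)
h = 513 (h = (2*(-3)*(-3 - 3))*15 - 27 = (2*(-3)*(-6))*15 - 27 = 36*15 - 27 = 540 - 27 = 513)
L + h = -5/3 + 513 = 1534/3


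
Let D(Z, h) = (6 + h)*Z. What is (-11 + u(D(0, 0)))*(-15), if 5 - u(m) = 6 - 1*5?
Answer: 105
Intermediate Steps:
D(Z, h) = Z*(6 + h)
u(m) = 4 (u(m) = 5 - (6 - 1*5) = 5 - (6 - 5) = 5 - 1*1 = 5 - 1 = 4)
(-11 + u(D(0, 0)))*(-15) = (-11 + 4)*(-15) = -7*(-15) = 105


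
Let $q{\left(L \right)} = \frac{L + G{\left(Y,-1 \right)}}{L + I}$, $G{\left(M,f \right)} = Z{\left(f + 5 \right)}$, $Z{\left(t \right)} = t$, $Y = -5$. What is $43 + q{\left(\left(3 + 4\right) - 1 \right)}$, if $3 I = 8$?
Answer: $\frac{574}{13} \approx 44.154$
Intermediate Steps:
$G{\left(M,f \right)} = 5 + f$ ($G{\left(M,f \right)} = f + 5 = 5 + f$)
$I = \frac{8}{3}$ ($I = \frac{1}{3} \cdot 8 = \frac{8}{3} \approx 2.6667$)
$q{\left(L \right)} = \frac{4 + L}{\frac{8}{3} + L}$ ($q{\left(L \right)} = \frac{L + \left(5 - 1\right)}{L + \frac{8}{3}} = \frac{L + 4}{\frac{8}{3} + L} = \frac{4 + L}{\frac{8}{3} + L}$)
$43 + q{\left(\left(3 + 4\right) - 1 \right)} = 43 + \frac{3 \left(4 + \left(\left(3 + 4\right) - 1\right)\right)}{8 + 3 \left(\left(3 + 4\right) - 1\right)} = 43 + \frac{3 \left(4 + \left(7 - 1\right)\right)}{8 + 3 \left(7 - 1\right)} = 43 + \frac{3 \left(4 + 6\right)}{8 + 3 \cdot 6} = 43 + 3 \frac{1}{8 + 18} \cdot 10 = 43 + 3 \cdot \frac{1}{26} \cdot 10 = 43 + \frac{15}{13} = \frac{574}{13}$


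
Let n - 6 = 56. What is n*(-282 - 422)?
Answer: -43648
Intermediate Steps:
n = 62 (n = 6 + 56 = 62)
n*(-282 - 422) = 62*(-282 - 422) = 62*(-704) = -43648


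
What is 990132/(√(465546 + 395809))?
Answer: 90012*√861355/78305 ≈ 1066.8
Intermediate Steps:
990132/(√(465546 + 395809)) = 990132/(√861355) = 990132*(√861355/861355) = 90012*√861355/78305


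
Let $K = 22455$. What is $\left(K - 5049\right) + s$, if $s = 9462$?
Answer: $26868$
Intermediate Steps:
$\left(K - 5049\right) + s = \left(22455 - 5049\right) + 9462 = 17406 + 9462 = 26868$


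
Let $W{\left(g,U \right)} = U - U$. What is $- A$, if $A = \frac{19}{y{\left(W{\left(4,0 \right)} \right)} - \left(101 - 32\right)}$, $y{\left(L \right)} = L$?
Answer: $\frac{19}{69} \approx 0.27536$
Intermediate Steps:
$W{\left(g,U \right)} = 0$
$A = - \frac{19}{69}$ ($A = \frac{19}{0 - \left(101 - 32\right)} = \frac{19}{0 - 69} = \frac{19}{-69} = 19 \left(- \frac{1}{69}\right) = - \frac{19}{69} \approx -0.27536$)
$- A = \left(-1\right) \left(- \frac{19}{69}\right) = \frac{19}{69}$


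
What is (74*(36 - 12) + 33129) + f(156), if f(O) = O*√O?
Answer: 34905 + 312*√39 ≈ 36853.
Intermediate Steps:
f(O) = O^(3/2)
(74*(36 - 12) + 33129) + f(156) = (74*(36 - 12) + 33129) + 156^(3/2) = (74*24 + 33129) + 312*√39 = (1776 + 33129) + 312*√39 = 34905 + 312*√39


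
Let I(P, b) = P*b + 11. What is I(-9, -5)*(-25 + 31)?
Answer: 336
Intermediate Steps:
I(P, b) = 11 + P*b
I(-9, -5)*(-25 + 31) = (11 - 9*(-5))*(-25 + 31) = (11 + 45)*6 = 56*6 = 336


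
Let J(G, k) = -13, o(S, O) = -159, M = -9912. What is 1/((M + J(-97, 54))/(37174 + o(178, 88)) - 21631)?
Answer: -7403/160136278 ≈ -4.6229e-5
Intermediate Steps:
1/((M + J(-97, 54))/(37174 + o(178, 88)) - 21631) = 1/((-9912 - 13)/(37174 - 159) - 21631) = 1/(-9925/37015 - 21631) = 1/(-9925*1/37015 - 21631) = 1/(-1985/7403 - 21631) = 1/(-160136278/7403) = -7403/160136278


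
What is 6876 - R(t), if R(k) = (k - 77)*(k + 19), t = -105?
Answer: -8776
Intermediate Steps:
R(k) = (-77 + k)*(19 + k)
6876 - R(t) = 6876 - (-1463 + (-105)² - 58*(-105)) = 6876 - (-1463 + 11025 + 6090) = 6876 - 1*15652 = 6876 - 15652 = -8776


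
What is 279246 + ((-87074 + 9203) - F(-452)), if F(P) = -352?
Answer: 201727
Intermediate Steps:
279246 + ((-87074 + 9203) - F(-452)) = 279246 + ((-87074 + 9203) - 1*(-352)) = 279246 + (-77871 + 352) = 279246 - 77519 = 201727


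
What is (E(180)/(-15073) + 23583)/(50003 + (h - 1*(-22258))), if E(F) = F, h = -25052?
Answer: 20909787/41857721 ≈ 0.49954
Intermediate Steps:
(E(180)/(-15073) + 23583)/(50003 + (h - 1*(-22258))) = (180/(-15073) + 23583)/(50003 + (-25052 - 1*(-22258))) = (180*(-1/15073) + 23583)/(50003 + (-25052 + 22258)) = (-180/15073 + 23583)/(50003 - 2794) = (355466379/15073)/47209 = (355466379/15073)*(1/47209) = 20909787/41857721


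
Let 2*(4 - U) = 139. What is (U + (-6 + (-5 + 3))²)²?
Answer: 9/4 ≈ 2.2500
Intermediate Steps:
U = -131/2 (U = 4 - ½*139 = 4 - 139/2 = -131/2 ≈ -65.500)
(U + (-6 + (-5 + 3))²)² = (-131/2 + (-6 + (-5 + 3))²)² = (-131/2 + (-6 - 2)²)² = (-131/2 + (-8)²)² = (-131/2 + 64)² = (-3/2)² = 9/4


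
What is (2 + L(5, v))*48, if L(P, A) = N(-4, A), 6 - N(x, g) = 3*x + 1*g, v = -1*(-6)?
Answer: 672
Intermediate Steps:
v = 6
N(x, g) = 6 - g - 3*x (N(x, g) = 6 - (3*x + 1*g) = 6 - (3*x + g) = 6 - (g + 3*x) = 6 + (-g - 3*x) = 6 - g - 3*x)
L(P, A) = 18 - A (L(P, A) = 6 - A - 3*(-4) = 6 - A + 12 = 18 - A)
(2 + L(5, v))*48 = (2 + (18 - 1*6))*48 = (2 + (18 - 6))*48 = (2 + 12)*48 = 14*48 = 672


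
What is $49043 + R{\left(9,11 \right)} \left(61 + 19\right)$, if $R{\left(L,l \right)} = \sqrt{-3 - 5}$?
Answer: $49043 + 160 i \sqrt{2} \approx 49043.0 + 226.27 i$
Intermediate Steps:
$R{\left(L,l \right)} = 2 i \sqrt{2}$ ($R{\left(L,l \right)} = \sqrt{-8} = 2 i \sqrt{2}$)
$49043 + R{\left(9,11 \right)} \left(61 + 19\right) = 49043 + 2 i \sqrt{2} \left(61 + 19\right) = 49043 + 2 i \sqrt{2} \cdot 80 = 49043 + 160 i \sqrt{2}$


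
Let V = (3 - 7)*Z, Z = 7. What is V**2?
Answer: 784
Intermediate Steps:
V = -28 (V = (3 - 7)*7 = -4*7 = -28)
V**2 = (-28)**2 = 784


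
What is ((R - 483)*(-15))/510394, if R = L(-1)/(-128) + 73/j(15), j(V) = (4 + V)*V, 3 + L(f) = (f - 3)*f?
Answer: 17610781/1241278208 ≈ 0.014188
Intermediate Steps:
L(f) = -3 + f*(-3 + f) (L(f) = -3 + (f - 3)*f = -3 + (-3 + f)*f = -3 + f*(-3 + f))
j(V) = V*(4 + V)
R = 9059/36480 (R = (-3 + (-1)² - 3*(-1))/(-128) + 73/((15*(4 + 15))) = (-3 + 1 + 3)*(-1/128) + 73/((15*19)) = 1*(-1/128) + 73/285 = -1/128 + 73*(1/285) = -1/128 + 73/285 = 9059/36480 ≈ 0.24833)
((R - 483)*(-15))/510394 = ((9059/36480 - 483)*(-15))/510394 = -17610781/36480*(-15)*(1/510394) = (17610781/2432)*(1/510394) = 17610781/1241278208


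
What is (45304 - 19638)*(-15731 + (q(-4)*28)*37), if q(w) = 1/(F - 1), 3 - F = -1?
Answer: -1184665562/3 ≈ -3.9489e+8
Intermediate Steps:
F = 4 (F = 3 - 1*(-1) = 3 + 1 = 4)
q(w) = 1/3 (q(w) = 1/(4 - 1) = 1/3)
(45304 - 19638)*(-15731 + (q(-4)*28)*37) = (45304 - 19638)*(-15731 + ((1/3)*28)*37) = 25666*(-15731 + (28/3)*37) = 25666*(-15731 + 1036/3) = 25666*(-46157/3) = -1184665562/3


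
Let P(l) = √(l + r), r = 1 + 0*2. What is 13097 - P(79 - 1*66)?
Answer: 13097 - √14 ≈ 13093.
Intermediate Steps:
r = 1 (r = 1 + 0 = 1)
P(l) = √(1 + l) (P(l) = √(l + 1) = √(1 + l))
13097 - P(79 - 1*66) = 13097 - √(1 + (79 - 1*66)) = 13097 - √(1 + (79 - 66)) = 13097 - √(1 + 13) = 13097 - √14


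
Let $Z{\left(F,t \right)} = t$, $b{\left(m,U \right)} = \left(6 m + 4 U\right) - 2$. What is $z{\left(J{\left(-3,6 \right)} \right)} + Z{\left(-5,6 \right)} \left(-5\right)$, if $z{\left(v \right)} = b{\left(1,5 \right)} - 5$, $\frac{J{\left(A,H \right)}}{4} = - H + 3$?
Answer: $-11$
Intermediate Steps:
$b{\left(m,U \right)} = -2 + 4 U + 6 m$ ($b{\left(m,U \right)} = \left(4 U + 6 m\right) - 2 = -2 + 4 U + 6 m$)
$J{\left(A,H \right)} = 12 - 4 H$ ($J{\left(A,H \right)} = 4 \left(- H + 3\right) = 4 \left(3 - H\right) = 12 - 4 H$)
$z{\left(v \right)} = 19$ ($z{\left(v \right)} = \left(-2 + 4 \cdot 5 + 6 \cdot 1\right) - 5 = \left(-2 + 20 + 6\right) - 5 = 24 - 5 = 19$)
$z{\left(J{\left(-3,6 \right)} \right)} + Z{\left(-5,6 \right)} \left(-5\right) = 19 + 6 \left(-5\right) = 19 - 30 = -11$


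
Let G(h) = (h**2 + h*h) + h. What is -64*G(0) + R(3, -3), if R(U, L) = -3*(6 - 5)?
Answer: -3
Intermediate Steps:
G(h) = h + 2*h**2 (G(h) = (h**2 + h**2) + h = 2*h**2 + h = h + 2*h**2)
R(U, L) = -3 (R(U, L) = -3*1 = -3)
-64*G(0) + R(3, -3) = -0*(1 + 2*0) - 3 = -0*(1 + 0) - 3 = -0 - 3 = -64*0 - 3 = 0 - 3 = -3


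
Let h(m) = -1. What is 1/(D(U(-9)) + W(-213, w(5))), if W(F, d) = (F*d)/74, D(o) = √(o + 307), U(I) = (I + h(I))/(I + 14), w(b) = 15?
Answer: -47286/1707569 - 5476*√305/8537845 ≈ -0.038893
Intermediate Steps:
U(I) = (-1 + I)/(14 + I) (U(I) = (I - 1)/(I + 14) = (-1 + I)/(14 + I))
D(o) = √(307 + o)
W(F, d) = F*d/74 (W(F, d) = (F*d)*(1/74) = F*d/74)
1/(D(U(-9)) + W(-213, w(5))) = 1/(√(307 + (-1 - 9)/(14 - 9)) + (1/74)*(-213)*15) = 1/(√(307 - 10/5) - 3195/74) = 1/(√(307 + (⅕)*(-10)) - 3195/74) = 1/(√(307 - 2) - 3195/74) = 1/(√305 - 3195/74) = 1/(-3195/74 + √305)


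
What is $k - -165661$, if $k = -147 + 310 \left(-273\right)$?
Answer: $80884$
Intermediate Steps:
$k = -84777$ ($k = -147 - 84630 = -84777$)
$k - -165661 = -84777 - -165661 = -84777 + 165661 = 80884$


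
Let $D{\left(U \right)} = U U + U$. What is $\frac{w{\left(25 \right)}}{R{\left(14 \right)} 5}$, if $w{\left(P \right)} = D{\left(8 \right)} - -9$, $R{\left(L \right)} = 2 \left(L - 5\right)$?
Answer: $\frac{9}{10} \approx 0.9$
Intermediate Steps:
$D{\left(U \right)} = U + U^{2}$ ($D{\left(U \right)} = U^{2} + U = U + U^{2}$)
$R{\left(L \right)} = -10 + 2 L$ ($R{\left(L \right)} = 2 \left(-5 + L\right) = -10 + 2 L$)
$w{\left(P \right)} = 81$ ($w{\left(P \right)} = 8 \left(1 + 8\right) - -9 = 8 \cdot 9 + 9 = 72 + 9 = 81$)
$\frac{w{\left(25 \right)}}{R{\left(14 \right)} 5} = \frac{81}{\left(-10 + 2 \cdot 14\right) 5} = \frac{81}{\left(-10 + 28\right) 5} = \frac{81}{18 \cdot 5} = \frac{81}{90} = 81 \cdot \frac{1}{90} = \frac{9}{10}$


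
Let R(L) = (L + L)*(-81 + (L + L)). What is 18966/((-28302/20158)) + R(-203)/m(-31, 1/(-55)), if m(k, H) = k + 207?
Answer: -5140983207/415096 ≈ -12385.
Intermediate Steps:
R(L) = 2*L*(-81 + 2*L) (R(L) = (2*L)*(-81 + 2*L) = 2*L*(-81 + 2*L))
m(k, H) = 207 + k
18966/((-28302/20158)) + R(-203)/m(-31, 1/(-55)) = 18966/((-28302/20158)) + (2*(-203)*(-81 + 2*(-203)))/(207 - 31) = 18966/((-28302*1/20158)) + (2*(-203)*(-81 - 406))/176 = 18966/(-14151/10079) + (2*(-203)*(-487))*(1/176) = 18966*(-10079/14151) + 197722*(1/176) = -63719438/4717 + 98861/88 = -5140983207/415096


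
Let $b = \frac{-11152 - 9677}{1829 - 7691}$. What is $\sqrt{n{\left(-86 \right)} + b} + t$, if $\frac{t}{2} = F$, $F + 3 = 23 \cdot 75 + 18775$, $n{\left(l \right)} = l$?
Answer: $40994 + \frac{i \sqrt{314791354}}{1954} \approx 40994.0 + 9.08 i$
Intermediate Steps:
$b = \frac{6943}{1954}$ ($b = - \frac{20829}{-5862} = \left(-20829\right) \left(- \frac{1}{5862}\right) = \frac{6943}{1954} \approx 3.5532$)
$F = 20497$ ($F = -3 + \left(23 \cdot 75 + 18775\right) = -3 + \left(1725 + 18775\right) = -3 + 20500 = 20497$)
$t = 40994$ ($t = 2 \cdot 20497 = 40994$)
$\sqrt{n{\left(-86 \right)} + b} + t = \sqrt{-86 + \frac{6943}{1954}} + 40994 = \sqrt{- \frac{161101}{1954}} + 40994 = \frac{i \sqrt{314791354}}{1954} + 40994 = 40994 + \frac{i \sqrt{314791354}}{1954}$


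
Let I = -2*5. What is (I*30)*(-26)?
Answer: 7800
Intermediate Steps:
I = -10
(I*30)*(-26) = -10*30*(-26) = -300*(-26) = 7800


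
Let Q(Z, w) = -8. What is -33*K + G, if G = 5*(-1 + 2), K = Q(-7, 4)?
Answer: 269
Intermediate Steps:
K = -8
G = 5 (G = 5*1 = 5)
-33*K + G = -33*(-8) + 5 = 264 + 5 = 269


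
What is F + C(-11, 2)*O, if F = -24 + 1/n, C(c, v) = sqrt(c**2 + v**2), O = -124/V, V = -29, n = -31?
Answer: -745/31 + 620*sqrt(5)/29 ≈ 23.773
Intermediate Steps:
O = 124/29 (O = -124/(-29) = -124*(-1/29) = 124/29 ≈ 4.2759)
F = -745/31 (F = -24 + 1/(-31) = -24 - 1/31 = -745/31 ≈ -24.032)
F + C(-11, 2)*O = -745/31 + sqrt((-11)**2 + 2**2)*(124/29) = -745/31 + sqrt(121 + 4)*(124/29) = -745/31 + sqrt(125)*(124/29) = -745/31 + (5*sqrt(5))*(124/29) = -745/31 + 620*sqrt(5)/29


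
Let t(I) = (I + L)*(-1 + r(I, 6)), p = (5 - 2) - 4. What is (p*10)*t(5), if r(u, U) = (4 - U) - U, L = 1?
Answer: 540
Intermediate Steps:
r(u, U) = 4 - 2*U
p = -1 (p = 3 - 4 = -1)
t(I) = -9 - 9*I (t(I) = (I + 1)*(-1 + (4 - 2*6)) = (1 + I)*(-1 + (4 - 12)) = (1 + I)*(-1 - 8) = (1 + I)*(-9) = -9 - 9*I)
(p*10)*t(5) = (-1*10)*(-9 - 9*5) = -10*(-9 - 45) = -10*(-54) = 540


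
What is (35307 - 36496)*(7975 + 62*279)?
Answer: -30049597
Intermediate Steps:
(35307 - 36496)*(7975 + 62*279) = -1189*(7975 + 17298) = -1189*25273 = -30049597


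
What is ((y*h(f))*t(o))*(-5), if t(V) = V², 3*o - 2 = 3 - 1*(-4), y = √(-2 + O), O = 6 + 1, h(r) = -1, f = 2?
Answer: 45*√5 ≈ 100.62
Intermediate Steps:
O = 7
y = √5 (y = √(-2 + 7) = √5 ≈ 2.2361)
o = 3 (o = ⅔ + (3 - 1*(-4))/3 = ⅔ + (3 + 4)/3 = ⅔ + (⅓)*7 = ⅔ + 7/3 = 3)
((y*h(f))*t(o))*(-5) = ((√5*(-1))*3²)*(-5) = (-√5*9)*(-5) = -9*√5*(-5) = 45*√5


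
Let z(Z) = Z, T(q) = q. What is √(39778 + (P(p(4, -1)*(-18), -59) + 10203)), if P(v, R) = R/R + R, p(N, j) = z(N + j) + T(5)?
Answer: 129*√3 ≈ 223.43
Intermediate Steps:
p(N, j) = 5 + N + j (p(N, j) = (N + j) + 5 = 5 + N + j)
P(v, R) = 1 + R
√(39778 + (P(p(4, -1)*(-18), -59) + 10203)) = √(39778 + ((1 - 59) + 10203)) = √(39778 + (-58 + 10203)) = √(39778 + 10145) = √49923 = 129*√3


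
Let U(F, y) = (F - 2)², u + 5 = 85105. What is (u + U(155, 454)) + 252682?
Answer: 361191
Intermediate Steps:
u = 85100 (u = -5 + 85105 = 85100)
U(F, y) = (-2 + F)²
(u + U(155, 454)) + 252682 = (85100 + (-2 + 155)²) + 252682 = (85100 + 153²) + 252682 = (85100 + 23409) + 252682 = 108509 + 252682 = 361191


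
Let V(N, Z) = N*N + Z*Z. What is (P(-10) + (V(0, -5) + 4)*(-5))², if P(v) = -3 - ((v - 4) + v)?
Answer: 15376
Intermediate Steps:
P(v) = 1 - 2*v (P(v) = -3 - ((-4 + v) + v) = -3 - (-4 + 2*v) = -3 + (4 - 2*v) = 1 - 2*v)
V(N, Z) = N² + Z²
(P(-10) + (V(0, -5) + 4)*(-5))² = ((1 - 2*(-10)) + ((0² + (-5)²) + 4)*(-5))² = ((1 + 20) + ((0 + 25) + 4)*(-5))² = (21 + (25 + 4)*(-5))² = (21 + 29*(-5))² = (21 - 145)² = (-124)² = 15376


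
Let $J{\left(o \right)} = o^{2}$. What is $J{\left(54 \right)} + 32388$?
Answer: $35304$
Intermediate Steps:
$J{\left(54 \right)} + 32388 = 54^{2} + 32388 = 2916 + 32388 = 35304$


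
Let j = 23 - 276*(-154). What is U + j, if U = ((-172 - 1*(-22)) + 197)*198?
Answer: 51833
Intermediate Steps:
j = 42527 (j = 23 + 42504 = 42527)
U = 9306 (U = ((-172 + 22) + 197)*198 = (-150 + 197)*198 = 47*198 = 9306)
U + j = 9306 + 42527 = 51833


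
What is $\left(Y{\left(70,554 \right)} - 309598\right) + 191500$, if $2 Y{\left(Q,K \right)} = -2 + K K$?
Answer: $35359$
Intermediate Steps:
$Y{\left(Q,K \right)} = -1 + \frac{K^{2}}{2}$ ($Y{\left(Q,K \right)} = \frac{-2 + K K}{2} = \frac{-2 + K^{2}}{2} = -1 + \frac{K^{2}}{2}$)
$\left(Y{\left(70,554 \right)} - 309598\right) + 191500 = \left(\left(-1 + \frac{554^{2}}{2}\right) - 309598\right) + 191500 = \left(\left(-1 + \frac{1}{2} \cdot 306916\right) - 309598\right) + 191500 = \left(\left(-1 + 153458\right) - 309598\right) + 191500 = \left(153457 - 309598\right) + 191500 = -156141 + 191500 = 35359$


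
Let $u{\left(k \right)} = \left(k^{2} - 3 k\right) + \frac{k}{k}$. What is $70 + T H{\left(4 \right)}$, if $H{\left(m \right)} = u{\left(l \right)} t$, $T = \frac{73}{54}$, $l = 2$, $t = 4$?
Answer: $\frac{1744}{27} \approx 64.593$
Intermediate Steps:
$T = \frac{73}{54}$ ($T = 73 \cdot \frac{1}{54} = \frac{73}{54} \approx 1.3519$)
$u{\left(k \right)} = 1 + k^{2} - 3 k$ ($u{\left(k \right)} = \left(k^{2} - 3 k\right) + 1 = 1 + k^{2} - 3 k$)
$H{\left(m \right)} = -4$ ($H{\left(m \right)} = \left(1 + 2^{2} - 6\right) 4 = \left(1 + 4 - 6\right) 4 = \left(-1\right) 4 = -4$)
$70 + T H{\left(4 \right)} = 70 + \frac{73}{54} \left(-4\right) = 70 - \frac{146}{27} = \frac{1744}{27}$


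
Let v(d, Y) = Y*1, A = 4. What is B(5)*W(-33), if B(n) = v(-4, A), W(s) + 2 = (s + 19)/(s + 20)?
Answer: -48/13 ≈ -3.6923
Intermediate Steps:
W(s) = -2 + (19 + s)/(20 + s) (W(s) = -2 + (s + 19)/(s + 20) = -2 + (19 + s)/(20 + s))
v(d, Y) = Y
B(n) = 4
B(5)*W(-33) = 4*((-21 - 1*(-33))/(20 - 33)) = 4*((-21 + 33)/(-13)) = 4*(-1/13*12) = 4*(-12/13) = -48/13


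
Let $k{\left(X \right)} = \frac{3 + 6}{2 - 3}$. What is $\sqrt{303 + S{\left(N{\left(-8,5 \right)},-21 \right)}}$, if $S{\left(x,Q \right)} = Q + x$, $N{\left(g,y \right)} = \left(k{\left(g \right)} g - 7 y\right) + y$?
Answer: $18$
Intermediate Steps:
$k{\left(X \right)} = -9$ ($k{\left(X \right)} = \frac{9}{-1} = 9 \left(-1\right) = -9$)
$N{\left(g,y \right)} = - 9 g - 6 y$ ($N{\left(g,y \right)} = \left(- 9 g - 7 y\right) + y = - 9 g - 6 y$)
$\sqrt{303 + S{\left(N{\left(-8,5 \right)},-21 \right)}} = \sqrt{303 - -21} = \sqrt{303 + \left(-21 + \left(72 - 30\right)\right)} = \sqrt{303 + \left(-21 + 42\right)} = \sqrt{303 + 21} = \sqrt{324} = 18$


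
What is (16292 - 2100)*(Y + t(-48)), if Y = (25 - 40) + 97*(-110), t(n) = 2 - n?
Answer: -150931920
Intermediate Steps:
Y = -10685 (Y = -15 - 10670 = -10685)
(16292 - 2100)*(Y + t(-48)) = (16292 - 2100)*(-10685 + (2 - 1*(-48))) = 14192*(-10685 + (2 + 48)) = 14192*(-10685 + 50) = 14192*(-10635) = -150931920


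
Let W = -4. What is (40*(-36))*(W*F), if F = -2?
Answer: -11520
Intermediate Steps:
(40*(-36))*(W*F) = (40*(-36))*(-4*(-2)) = -1440*8 = -11520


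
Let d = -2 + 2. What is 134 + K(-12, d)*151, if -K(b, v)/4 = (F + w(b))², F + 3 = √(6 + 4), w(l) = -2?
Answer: -21006 + 6040*√10 ≈ -1905.8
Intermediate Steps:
F = -3 + √10 (F = -3 + √(6 + 4) = -3 + √10 ≈ 0.16228)
d = 0
K(b, v) = -4*(-5 + √10)² (K(b, v) = -4*((-3 + √10) - 2)² = -4*(-5 + √10)²)
134 + K(-12, d)*151 = 134 + (-140 + 40*√10)*151 = 134 + (-21140 + 6040*√10) = -21006 + 6040*√10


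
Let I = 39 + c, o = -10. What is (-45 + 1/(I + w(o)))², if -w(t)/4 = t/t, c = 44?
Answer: 12630916/6241 ≈ 2023.9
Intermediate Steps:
w(t) = -4 (w(t) = -4*t/t = -4*1 = -4)
I = 83 (I = 39 + 44 = 83)
(-45 + 1/(I + w(o)))² = (-45 + 1/(83 - 4))² = (-45 + 1/79)² = (-3554/79)² = 12630916/6241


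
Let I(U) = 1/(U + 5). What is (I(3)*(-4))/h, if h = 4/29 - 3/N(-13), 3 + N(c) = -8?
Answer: -319/262 ≈ -1.2176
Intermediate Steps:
N(c) = -11 (N(c) = -3 - 8 = -11)
h = 131/319 (h = 4/29 - 3/(-11) = 4*(1/29) - 3*(-1/11) = 4/29 + 3/11 = 131/319 ≈ 0.41066)
I(U) = 1/(5 + U)
(I(3)*(-4))/h = (-4/(5 + 3))/(131/319) = (-4/8)*(319/131) = ((⅛)*(-4))*(319/131) = -½*319/131 = -319/262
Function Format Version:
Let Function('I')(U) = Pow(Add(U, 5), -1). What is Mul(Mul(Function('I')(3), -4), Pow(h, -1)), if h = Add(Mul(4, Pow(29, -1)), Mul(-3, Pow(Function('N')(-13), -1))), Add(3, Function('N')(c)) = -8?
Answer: Rational(-319, 262) ≈ -1.2176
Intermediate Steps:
Function('N')(c) = -11 (Function('N')(c) = Add(-3, -8) = -11)
h = Rational(131, 319) (h = Add(Mul(4, Pow(29, -1)), Mul(-3, Pow(-11, -1))) = Add(Mul(4, Rational(1, 29)), Mul(-3, Rational(-1, 11))) = Add(Rational(4, 29), Rational(3, 11)) = Rational(131, 319) ≈ 0.41066)
Function('I')(U) = Pow(Add(5, U), -1)
Mul(Mul(Function('I')(3), -4), Pow(h, -1)) = Mul(Mul(Pow(Add(5, 3), -1), -4), Pow(Rational(131, 319), -1)) = Mul(Mul(Pow(8, -1), -4), Rational(319, 131)) = Mul(Mul(Rational(1, 8), -4), Rational(319, 131)) = Mul(Rational(-1, 2), Rational(319, 131)) = Rational(-319, 262)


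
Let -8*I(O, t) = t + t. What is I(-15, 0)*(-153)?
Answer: 0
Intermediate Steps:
I(O, t) = -t/4 (I(O, t) = -(t + t)/8 = -t/4)
I(-15, 0)*(-153) = -1/4*0*(-153) = 0*(-153) = 0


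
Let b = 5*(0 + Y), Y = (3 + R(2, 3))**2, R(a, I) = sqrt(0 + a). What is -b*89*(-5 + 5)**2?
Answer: 0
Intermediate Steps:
R(a, I) = sqrt(a)
Y = (3 + sqrt(2))**2 ≈ 19.485
b = 5*(3 + sqrt(2))**2 (b = 5*(0 + (3 + sqrt(2))**2) = 5*(3 + sqrt(2))**2 ≈ 97.426)
-b*89*(-5 + 5)**2 = -(55 + 30*sqrt(2))*89*(-5 + 5)**2 = -(4895 + 2670*sqrt(2))*0**2 = -(4895 + 2670*sqrt(2))*0 = -1*0 = 0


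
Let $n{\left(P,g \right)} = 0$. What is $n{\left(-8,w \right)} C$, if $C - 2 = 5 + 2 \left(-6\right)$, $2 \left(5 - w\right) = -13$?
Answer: $0$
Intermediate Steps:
$w = \frac{23}{2}$ ($w = 5 - - \frac{13}{2} = 5 + \frac{13}{2} = \frac{23}{2} \approx 11.5$)
$C = -5$ ($C = 2 + \left(5 + 2 \left(-6\right)\right) = 2 + \left(5 - 12\right) = 2 - 7 = -5$)
$n{\left(-8,w \right)} C = 0 \left(-5\right) = 0$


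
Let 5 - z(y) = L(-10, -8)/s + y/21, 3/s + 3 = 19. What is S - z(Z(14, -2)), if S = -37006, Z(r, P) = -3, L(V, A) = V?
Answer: -778354/21 ≈ -37065.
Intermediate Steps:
s = 3/16 (s = 3/(-3 + 19) = 3/16 ≈ 0.18750)
z(y) = 175/3 - y/21 (z(y) = 5 - (-10/3/16 + y/21) = 5 - (-10*16/3 + y*(1/21)) = 5 - (-160/3 + y/21) = 5 + (160/3 - y/21) = 175/3 - y/21)
S - z(Z(14, -2)) = -37006 - (175/3 - 1/21*(-3)) = -37006 - (175/3 + ⅐) = -37006 - 1*1228/21 = -37006 - 1228/21 = -778354/21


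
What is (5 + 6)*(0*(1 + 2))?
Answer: 0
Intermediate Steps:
(5 + 6)*(0*(1 + 2)) = 11*(0*3) = 11*0 = 0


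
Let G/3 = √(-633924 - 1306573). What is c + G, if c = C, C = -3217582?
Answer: -3217582 + 3*I*√1940497 ≈ -3.2176e+6 + 4179.1*I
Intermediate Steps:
G = 3*I*√1940497 (G = 3*√(-633924 - 1306573) = 3*√(-1940497) = 3*(I*√1940497) = 3*I*√1940497 ≈ 4179.1*I)
c = -3217582
c + G = -3217582 + 3*I*√1940497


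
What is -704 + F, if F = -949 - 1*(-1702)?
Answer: 49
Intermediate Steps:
F = 753 (F = -949 + 1702 = 753)
-704 + F = -704 + 753 = 49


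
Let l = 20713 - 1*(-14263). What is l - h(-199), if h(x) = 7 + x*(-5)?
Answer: 33974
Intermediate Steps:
h(x) = 7 - 5*x
l = 34976 (l = 20713 + 14263 = 34976)
l - h(-199) = 34976 - (7 - 5*(-199)) = 34976 - (7 + 995) = 34976 - 1*1002 = 34976 - 1002 = 33974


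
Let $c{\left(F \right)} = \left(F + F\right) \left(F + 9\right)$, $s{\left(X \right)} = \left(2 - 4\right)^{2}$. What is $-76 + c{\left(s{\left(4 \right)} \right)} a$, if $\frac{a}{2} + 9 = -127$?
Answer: $-28364$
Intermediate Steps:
$a = -272$ ($a = -18 + 2 \left(-127\right) = -18 - 254 = -272$)
$s{\left(X \right)} = 4$ ($s{\left(X \right)} = \left(-2\right)^{2} = 4$)
$c{\left(F \right)} = 2 F \left(9 + F\right)$
$-76 + c{\left(s{\left(4 \right)} \right)} a = -76 + 2 \cdot 4 \left(9 + 4\right) \left(-272\right) = -76 + 2 \cdot 4 \cdot 13 \left(-272\right) = -76 + 104 \left(-272\right) = -76 - 28288 = -28364$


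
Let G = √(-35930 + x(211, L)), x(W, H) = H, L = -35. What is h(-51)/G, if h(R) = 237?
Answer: -237*I*√35965/35965 ≈ -1.2497*I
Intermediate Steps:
G = I*√35965 (G = √(-35930 - 35) = √(-35965) = I*√35965 ≈ 189.64*I)
h(-51)/G = 237/((I*√35965)) = 237*(-I*√35965/35965) = -237*I*√35965/35965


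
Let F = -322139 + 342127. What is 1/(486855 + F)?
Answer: 1/506843 ≈ 1.9730e-6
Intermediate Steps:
F = 19988
1/(486855 + F) = 1/(486855 + 19988) = 1/506843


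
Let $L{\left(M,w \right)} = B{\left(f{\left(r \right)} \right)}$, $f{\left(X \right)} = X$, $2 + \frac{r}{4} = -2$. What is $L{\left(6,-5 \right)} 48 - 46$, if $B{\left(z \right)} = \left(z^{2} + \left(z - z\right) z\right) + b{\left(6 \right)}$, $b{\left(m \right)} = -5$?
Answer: $12002$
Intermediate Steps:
$r = -16$ ($r = -8 + 4 \left(-2\right) = -8 - 8 = -16$)
$B{\left(z \right)} = -5 + z^{2}$ ($B{\left(z \right)} = \left(z^{2} + \left(z - z\right) z\right) - 5 = \left(z^{2} + 0 z\right) - 5 = \left(z^{2} + 0\right) - 5 = z^{2} - 5 = -5 + z^{2}$)
$L{\left(M,w \right)} = 251$ ($L{\left(M,w \right)} = -5 + \left(-16\right)^{2} = -5 + 256 = 251$)
$L{\left(6,-5 \right)} 48 - 46 = 251 \cdot 48 - 46 = 12048 - 46 = 12002$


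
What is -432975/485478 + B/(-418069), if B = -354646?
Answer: -2946864829/67654433994 ≈ -0.043558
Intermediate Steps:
-432975/485478 + B/(-418069) = -432975/485478 - 354646/(-418069) = -432975*1/485478 - 354646*(-1/418069) = -144325/161826 + 354646/418069 = -2946864829/67654433994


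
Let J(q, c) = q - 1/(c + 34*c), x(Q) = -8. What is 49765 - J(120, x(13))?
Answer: 13900599/280 ≈ 49645.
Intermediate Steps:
J(q, c) = q - 1/(35*c)
49765 - J(120, x(13)) = 49765 - (120 - 1/35/(-8)) = 49765 - (120 - 1/35*(-1/8)) = 49765 - (120 + 1/280) = 49765 - 1*33601/280 = 49765 - 33601/280 = 13900599/280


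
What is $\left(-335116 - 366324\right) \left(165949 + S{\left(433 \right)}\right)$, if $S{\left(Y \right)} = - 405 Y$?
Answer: $6604759040$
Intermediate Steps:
$\left(-335116 - 366324\right) \left(165949 + S{\left(433 \right)}\right) = \left(-335116 - 366324\right) \left(165949 - 175365\right) = - 701440 \left(165949 - 175365\right) = \left(-701440\right) \left(-9416\right) = 6604759040$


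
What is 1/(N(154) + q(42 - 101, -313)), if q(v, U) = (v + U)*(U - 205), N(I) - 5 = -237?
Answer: 1/192464 ≈ 5.1958e-6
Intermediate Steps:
N(I) = -232 (N(I) = 5 - 237 = -232)
q(v, U) = (-205 + U)*(U + v) (q(v, U) = (U + v)*(-205 + U) = (-205 + U)*(U + v))
1/(N(154) + q(42 - 101, -313)) = 1/(-232 + ((-313)² - 205*(-313) - 205*(42 - 101) - 313*(42 - 101))) = 1/(-232 + (97969 + 64165 - 205*(-59) - 313*(-59))) = 1/(-232 + (97969 + 64165 + 12095 + 18467)) = 1/(-232 + 192696) = 1/192464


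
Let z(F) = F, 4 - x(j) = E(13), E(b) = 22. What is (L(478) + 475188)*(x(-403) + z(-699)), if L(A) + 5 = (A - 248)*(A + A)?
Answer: -498360171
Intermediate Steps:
x(j) = -18 (x(j) = 4 - 1*22 = 4 - 22 = -18)
L(A) = -5 + 2*A*(-248 + A) (L(A) = -5 + (A - 248)*(A + A) = -5 + (-248 + A)*(2*A) = -5 + 2*A*(-248 + A))
(L(478) + 475188)*(x(-403) + z(-699)) = ((-5 - 496*478 + 2*478**2) + 475188)*(-18 - 699) = ((-5 - 237088 + 2*228484) + 475188)*(-717) = ((-5 - 237088 + 456968) + 475188)*(-717) = (219875 + 475188)*(-717) = 695063*(-717) = -498360171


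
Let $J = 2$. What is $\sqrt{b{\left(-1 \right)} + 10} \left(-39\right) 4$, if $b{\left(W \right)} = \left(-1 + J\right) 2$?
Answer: $- 312 \sqrt{3} \approx -540.4$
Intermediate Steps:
$b{\left(W \right)} = 2$ ($b{\left(W \right)} = \left(-1 + 2\right) 2 = 1 \cdot 2 = 2$)
$\sqrt{b{\left(-1 \right)} + 10} \left(-39\right) 4 = \sqrt{2 + 10} \left(-39\right) 4 = \sqrt{12} \left(-39\right) 4 = 2 \sqrt{3} \left(-39\right) 4 = - 78 \sqrt{3} \cdot 4 = - 312 \sqrt{3}$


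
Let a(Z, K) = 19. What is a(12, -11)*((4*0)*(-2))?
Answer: 0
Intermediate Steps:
a(12, -11)*((4*0)*(-2)) = 19*((4*0)*(-2)) = 19*(0*(-2)) = 19*0 = 0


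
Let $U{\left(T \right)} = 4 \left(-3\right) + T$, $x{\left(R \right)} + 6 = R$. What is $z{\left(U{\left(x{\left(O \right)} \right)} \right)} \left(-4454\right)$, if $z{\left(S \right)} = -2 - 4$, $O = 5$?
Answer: $26724$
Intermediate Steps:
$x{\left(R \right)} = -6 + R$
$U{\left(T \right)} = -12 + T$
$z{\left(S \right)} = -6$
$z{\left(U{\left(x{\left(O \right)} \right)} \right)} \left(-4454\right) = \left(-6\right) \left(-4454\right) = 26724$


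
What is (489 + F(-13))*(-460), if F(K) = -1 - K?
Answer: -230460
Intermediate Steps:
(489 + F(-13))*(-460) = (489 + (-1 - 1*(-13)))*(-460) = (489 + (-1 + 13))*(-460) = (489 + 12)*(-460) = 501*(-460) = -230460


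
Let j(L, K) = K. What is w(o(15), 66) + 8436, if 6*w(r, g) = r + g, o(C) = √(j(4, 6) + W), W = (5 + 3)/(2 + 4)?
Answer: 8447 + √66/18 ≈ 8447.5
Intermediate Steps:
W = 4/3 (W = 8/6 = 8*(⅙) = 4/3 ≈ 1.3333)
o(C) = √66/3 (o(C) = √(6 + 4/3) = √(22/3) = √66/3)
w(r, g) = g/6 + r/6 (w(r, g) = (r + g)/6 = (g + r)/6 = g/6 + r/6)
w(o(15), 66) + 8436 = ((⅙)*66 + (√66/3)/6) + 8436 = (11 + √66/18) + 8436 = 8447 + √66/18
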